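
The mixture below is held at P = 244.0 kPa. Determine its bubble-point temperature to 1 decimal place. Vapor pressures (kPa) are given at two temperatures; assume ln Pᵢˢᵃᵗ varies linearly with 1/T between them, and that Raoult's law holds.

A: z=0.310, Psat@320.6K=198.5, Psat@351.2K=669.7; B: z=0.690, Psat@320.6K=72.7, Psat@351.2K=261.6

Bubble-point temperature: ΣzᵢPᵢˢᵃᵗ(T) = P. Interpolate ln Pᵢˢᵃᵗ = aᵢ + bᵢ/T.
  T = 320.6 K: ΣzᵢPᵢˢᵃᵗ = 111.70 kPa
  T = 351.2 K: ΣzᵢPᵢˢᵃᵗ = 388.11 kPa
  T = 335.9 K: ΣzᵢPᵢˢᵃᵗ = 214.17 kPa
  T = 343.5 K: ΣzᵢPᵢˢᵃᵗ = 289.65 kPa
  T = 339.7 K: ΣzᵢPᵢˢᵃᵗ = 249.49 kPa
  T = 337.8 K: ΣzᵢPᵢˢᵃᵗ = 231.26 kPa
Interpolating between 337.8 K and 339.7 K gives T ≈ 339.1 K.

T = 339.1 K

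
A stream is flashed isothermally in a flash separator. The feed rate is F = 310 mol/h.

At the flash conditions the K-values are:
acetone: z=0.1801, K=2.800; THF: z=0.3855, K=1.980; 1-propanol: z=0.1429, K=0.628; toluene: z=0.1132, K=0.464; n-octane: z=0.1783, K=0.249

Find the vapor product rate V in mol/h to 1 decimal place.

V = 182.6 mol/h

Material balance + equilibrium reduce to Σ zᵢ(Kᵢ−1)/(1+ψ(Kᵢ−1)) = 0.
Feasibility: ΣzᵢKᵢ = 1.4542, Σzᵢ/Kᵢ = 1.4466 — both > 1, two phases present.
Iterate (Newton) starting at ψ = 0.5:
  ψ = 0.5000: g = 0.06156, g' = -0.6768 → ψ = 0.5910
  ψ = 0.5910: g = -0.00137, g' = -0.7127 → ψ = 0.5890
Converged at ψ = 0.5890.
Then V = ψ·F = 0.5890·310 = 182.6 mol/h and L = F − V = 127.4 mol/h.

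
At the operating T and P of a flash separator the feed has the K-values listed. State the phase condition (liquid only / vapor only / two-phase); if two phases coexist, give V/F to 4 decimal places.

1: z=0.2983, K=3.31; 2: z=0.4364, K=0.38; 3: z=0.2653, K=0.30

two-phase, V/F = 0.1548

ΣzᵢKᵢ = 1.2328; Σzᵢ/Kᵢ = 2.1229.
Both exceed 1, so a two-phase solution exists.
Let ψ = V/F and solve Σ zᵢ(Kᵢ−1)/(1+ψ(Kᵢ−1)) = 0.
Newton–Raphson from ψ = 0.5:
  ψ = 0.5000: g = -0.35808, g' = -1.0028 → ψ = 0.1429
  ψ = 0.1429: g = 0.01482, g' = -1.2621 → ψ = 0.1547
  ψ = 0.1547: g = 0.00017, g' = -1.2328 → ψ = 0.1548
Converged at ψ = 0.1548.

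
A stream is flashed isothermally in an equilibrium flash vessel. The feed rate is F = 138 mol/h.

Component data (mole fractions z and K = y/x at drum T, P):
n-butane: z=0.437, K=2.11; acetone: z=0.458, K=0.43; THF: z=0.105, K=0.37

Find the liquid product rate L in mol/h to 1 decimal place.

Rachford–Rice: g(ψ) = Σ zᵢ(Kᵢ−1)/(1+ψ(Kᵢ−1)) = 0.
g(0) = ΣzᵢKᵢ − 1 = 0.158 and g(1) = 1 − Σzᵢ/Kᵢ = -0.556, so a root lies in (0, 1).
Newton–Raphson from ψ = 0.38:
  ψ = 0.380: g = -0.0790, g' = -0.581 → ψ = 0.244
Converged at ψ = 0.244.
Then V = ψ·F = 0.2445·138 = 33.7 mol/h and L = F − V = 104.3 mol/h.

L = 104.3 mol/h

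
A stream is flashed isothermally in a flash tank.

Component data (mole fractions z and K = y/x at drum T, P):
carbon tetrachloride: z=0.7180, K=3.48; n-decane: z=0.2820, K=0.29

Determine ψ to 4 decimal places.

Material balance + equilibrium reduce to Σ zᵢ(Kᵢ−1)/(1+ψ(Kᵢ−1)) = 0.
Feasibility: ΣzᵢKᵢ = 2.5804, Σzᵢ/Kᵢ = 1.1787 — both > 1, two phases present.
Binary case is linear: z₁(K₁−1)(1+ψ(K₂−1)) + z₂(K₂−1)(1+ψ(K₁−1)) = 0
⇒ ψ = [z₁(K₁−1)+z₂(K₂−1)] / [−(K₁−1)(K₂−1)] = 1.58042/1.76080 = 0.8976

ψ = 0.8976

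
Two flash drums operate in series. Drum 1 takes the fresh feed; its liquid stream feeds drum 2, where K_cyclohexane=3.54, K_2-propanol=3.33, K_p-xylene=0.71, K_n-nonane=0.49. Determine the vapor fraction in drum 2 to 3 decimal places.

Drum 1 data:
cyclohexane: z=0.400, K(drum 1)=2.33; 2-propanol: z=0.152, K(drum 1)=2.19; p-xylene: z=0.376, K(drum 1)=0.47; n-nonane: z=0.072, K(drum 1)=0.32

V/F (drum 2) = 0.615

Drum 1:
Rachford–Rice: g(ψ₁) = Σ zᵢ(Kᵢ−1)/(1+ψ₁(Kᵢ−1)) = 0.
Check two-phase: ΣzᵢKᵢ = 1.465 > 1 and Σzᵢ/Kᵢ = 1.266 > 1, so g(0) = 0.465 > 0 and g(1) = -0.266 < 0.
Iterate (Newton) starting at ψ₁ = 0.5:
  ψ₁ = 0.500: g = 0.0876, g' = -0.612 → ψ₁ = 0.643
Converged at ψ₁ = 0.643.
Drum-1 compositions:
  cyclohexane: x = 0.216, y = 0.502
  2-propanol: x = 0.086, y = 0.189
  p-xylene: x = 0.570, y = 0.268
  n-nonane: x = 0.128, y = 0.041
Drum-2 feed = drum-1 liquid: z₂ = (0.2156, 0.0861, 0.5703, 0.1279).
Drum 2:
Rachford–Rice: g(ψ₂) = Σ zᵢ(Kᵢ−1)/(1+ψ₂(Kᵢ−1)) = 0.
Feasibility: ΣzᵢKᵢ = 1.518, Σzᵢ/Kᵢ = 1.151 — both > 1, two phases present.
Newton–Raphson from ψ₂ = 0.39:
  ψ₂ = 0.390: g = 0.1123, g' = -0.592 → ψ₂ = 0.580
  ψ₂ = 0.580: g = 0.0154, g' = -0.449 → ψ₂ = 0.614
  ψ₂ = 0.614: g = 0.0003, g' = -0.433 → ψ₂ = 0.615
Converged at ψ₂ = 0.615.
  cyclohexane: x = 0.084, y = 0.298
  2-propanol: x = 0.035, y = 0.118
  p-xylene: x = 0.694, y = 0.493
  n-nonane: x = 0.186, y = 0.091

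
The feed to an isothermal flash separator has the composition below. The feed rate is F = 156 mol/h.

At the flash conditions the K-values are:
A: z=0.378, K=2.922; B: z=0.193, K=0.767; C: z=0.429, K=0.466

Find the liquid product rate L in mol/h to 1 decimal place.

Material balance + equilibrium reduce to Σ zᵢ(Kᵢ−1)/(1+ψ(Kᵢ−1)) = 0.
Check two-phase: ΣzᵢKᵢ = 1.452 > 1 and Σzᵢ/Kᵢ = 1.302 > 1, so g(0) = 0.452 > 0 and g(1) = -0.302 < 0.
Iterate (Newton) starting at ψ = 0.52:
  ψ = 0.520: g = -0.0050, g' = -0.597 → ψ = 0.512
Converged at ψ = 0.512.
Then V = ψ·F = 0.5117·156 = 79.8 mol/h and L = F − V = 76.2 mol/h.

L = 76.2 mol/h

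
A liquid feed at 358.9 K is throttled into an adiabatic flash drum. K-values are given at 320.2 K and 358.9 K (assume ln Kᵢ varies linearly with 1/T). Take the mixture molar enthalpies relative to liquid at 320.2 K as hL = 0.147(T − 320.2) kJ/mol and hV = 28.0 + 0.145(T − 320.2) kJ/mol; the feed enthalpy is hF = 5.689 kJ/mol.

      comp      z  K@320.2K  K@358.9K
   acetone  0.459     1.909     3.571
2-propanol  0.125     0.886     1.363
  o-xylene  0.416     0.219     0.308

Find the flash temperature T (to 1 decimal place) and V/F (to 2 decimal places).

Adiabatic flash: solve Rachford–Rice at each trial T, then check hF = ψ·hV(T) + (1−ψ)·hL(T).
  T = 320.2 K: K = (1.909, 0.886, 0.219), RR gives ψ = 0.125, H_out = 3.507 kJ/mol
  T = 358.9 K: K = (3.571, 1.363, 0.308), RR gives ψ = 0.609, H_out = 22.682 kJ/mol
  T = 339.5 K: K = (2.656, 1.112, 0.262), RR gives ψ = 0.438, H_out = 15.094 kJ/mol
  T = 329.9 K: K = (2.264, 0.996, 0.240), RR gives ψ = 0.314, H_out = 10.211 kJ/mol
  T = 325.0 K: K = (2.080, 0.940, 0.229), RR gives ψ = 0.230, H_out = 7.138 kJ/mol
  T = 322.6 K: K = (1.993, 0.913, 0.224), RR gives ψ = 0.181, H_out = 5.416 kJ/mol
Linear interpolation between T = 322.6 (H_out = 5.416) and T = 325.0 (H_out = 7.138) on hF = 5.689 gives T ≈ 323.0 K, at which ψ = 0.19.

T = 323.0 K, V/F = 0.19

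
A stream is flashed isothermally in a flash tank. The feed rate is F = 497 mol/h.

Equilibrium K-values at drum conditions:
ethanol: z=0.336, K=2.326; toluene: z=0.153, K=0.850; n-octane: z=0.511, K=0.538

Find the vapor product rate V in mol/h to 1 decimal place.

Rachford–Rice: g(ψ) = Σ zᵢ(Kᵢ−1)/(1+ψ(Kᵢ−1)) = 0.
Check two-phase: ΣzᵢKᵢ = 1.187 > 1 and Σzᵢ/Kᵢ = 1.274 > 1, so g(0) = 0.187 > 0 and g(1) = -0.274 < 0.
Newton iteration, ψ⁰ = 0.55:
  ψ = 0.550: g = -0.0839, g' = -0.398 → ψ = 0.339
  ψ = 0.339: g = 0.0032, g' = -0.438 → ψ = 0.346
Converged at ψ = 0.346.
Then V = ψ·F = 0.3465·497 = 172.2 mol/h and L = F − V = 324.8 mol/h.

V = 172.2 mol/h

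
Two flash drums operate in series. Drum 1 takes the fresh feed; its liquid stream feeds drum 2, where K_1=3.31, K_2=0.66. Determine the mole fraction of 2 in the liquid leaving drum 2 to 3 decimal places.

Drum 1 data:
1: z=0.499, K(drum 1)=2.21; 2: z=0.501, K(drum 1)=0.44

Drum 1:
Rachford–Rice: g(ψ₁) = Σ zᵢ(Kᵢ−1)/(1+ψ₁(Kᵢ−1)) = 0.
g(0) = ΣzᵢKᵢ − 1 = 0.323 and g(1) = 1 − Σzᵢ/Kᵢ = -0.364, so a root lies in (0, 1).
Binary case is linear: z₁(K₁−1)(1+ψ₁(K₂−1)) + z₂(K₂−1)(1+ψ₁(K₁−1)) = 0
⇒ ψ₁ = [z₁(K₁−1)+z₂(K₂−1)] / [−(K₁−1)(K₂−1)] = 0.3232/0.6776 = 0.477
Drum-1 compositions:
  1: x = 0.316, y = 0.699
  2: x = 0.684, y = 0.301
Drum-2 feed = drum-1 liquid: z₂ = (0.3164, 0.6836).
Drum 2:
Newton–Raphson from ψ₂ = 0.43:
  ψ₂ = 0.430: g = 0.0944, g' = -0.533 → ψ₂ = 0.607
  ψ₂ = 0.607: g = 0.0114, g' = -0.418 → ψ₂ = 0.634
  ψ₂ = 0.634: g = 0.0002, g' = -0.406 → ψ₂ = 0.635
Converged at ψ₂ = 0.635.
  1: x = 0.128, y = 0.425
  2: x = 0.872, y = 0.575

x_2 (drum 2) = 0.872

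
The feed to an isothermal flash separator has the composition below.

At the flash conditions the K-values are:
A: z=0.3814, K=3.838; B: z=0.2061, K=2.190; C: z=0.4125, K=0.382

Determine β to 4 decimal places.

β = 0.7504

Material balance + equilibrium reduce to Σ zᵢ(Kᵢ−1)/(1+β(Kᵢ−1)) = 0.
g(0) = ΣzᵢKᵢ − 1 = 1.0727 and g(1) = 1 − Σzᵢ/Kᵢ = -0.2733, so a root lies in (0, 1).
Newton iteration, β⁰ = 0.5:
  β = 0.5000: g = 0.23231, g' = -0.9696 → β = 0.7396
  β = 0.7396: g = 0.01021, g' = -0.9369 → β = 0.7505
  β = 0.7505: g = -0.00003, g' = -0.9430 → β = 0.7504
Converged at β = 0.7504.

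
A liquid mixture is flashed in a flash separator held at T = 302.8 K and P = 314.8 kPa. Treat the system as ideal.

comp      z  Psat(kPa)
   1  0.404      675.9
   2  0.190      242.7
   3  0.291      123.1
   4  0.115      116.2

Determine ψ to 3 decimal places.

ψ = 0.285

Raoult's law: Kᵢ = Pᵢˢᵃᵗ/P = Pᵢˢᵃᵗ/314.8.
  K_1 = 675.9/314.8 = 2.14708, K_2 = 242.7/314.8 = 0.77097, K_3 = 123.1/314.8 = 0.39104, K_4 = 116.2/314.8 = 0.36912
Newton–Raphson from ψ = 0.5:
  ψ = 0.500: g = -0.1154, g' = -0.548 → ψ = 0.289
  ψ = 0.289: g = -0.0026, g' = -0.539 → ψ = 0.285
Converged at ψ = 0.285.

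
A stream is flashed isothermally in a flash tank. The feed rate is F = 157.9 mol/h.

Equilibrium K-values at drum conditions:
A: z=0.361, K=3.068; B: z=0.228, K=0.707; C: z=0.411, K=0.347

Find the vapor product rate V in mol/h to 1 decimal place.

Let ψ = V/F and solve Σ zᵢ(Kᵢ−1)/(1+ψ(Kᵢ−1)) = 0.
Feasibility: ΣzᵢKᵢ = 1.411, Σzᵢ/Kᵢ = 1.625 — both > 1, two phases present.
Newton–Raphson from ψ = 0.5:
  ψ = 0.500: g = -0.1097, g' = -0.786 → ψ = 0.360
  ψ = 0.360: g = 0.0020, g' = -0.831 → ψ = 0.363
Converged at ψ = 0.363.
Then V = ψ·F = 0.3629·157.9 = 57.3 mol/h and L = F − V = 100.6 mol/h.

V = 57.3 mol/h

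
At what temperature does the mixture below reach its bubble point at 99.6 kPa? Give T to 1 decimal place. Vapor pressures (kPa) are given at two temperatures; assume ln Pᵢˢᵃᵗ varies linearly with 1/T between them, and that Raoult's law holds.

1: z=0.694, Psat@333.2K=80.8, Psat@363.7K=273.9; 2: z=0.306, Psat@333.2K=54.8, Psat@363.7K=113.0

T = 341.2 K

Bubble-point temperature: ΣzᵢPᵢˢᵃᵗ(T) = P. Interpolate ln Pᵢˢᵃᵗ = aᵢ + bᵢ/T.
  T = 333.2 K: ΣzᵢPᵢˢᵃᵗ = 72.84 kPa
  T = 363.7 K: ΣzᵢPᵢˢᵃᵗ = 224.66 kPa
  T = 348.4 K: ΣzᵢPᵢˢᵃᵗ = 130.26 kPa
  T = 340.8 K: ΣzᵢPᵢˢᵃᵗ = 97.91 kPa
  T = 344.6 K: ΣzᵢPᵢˢᵃᵗ = 113.07 kPa
  T = 342.7 K: ΣzᵢPᵢˢᵃᵗ = 105.25 kPa
Interpolating between 340.8 K and 342.7 K gives T ≈ 341.2 K.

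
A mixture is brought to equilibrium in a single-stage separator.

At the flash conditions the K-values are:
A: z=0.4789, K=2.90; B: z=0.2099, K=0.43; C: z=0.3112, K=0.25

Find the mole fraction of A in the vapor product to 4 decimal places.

y_A = 0.7661

Newton–Raphson from ψ = 0.5:
  ψ = 0.5000: g = -0.07415, g' = -1.0362 → ψ = 0.4284
  ψ = 0.4284: g = -0.00061, g' = -1.0248 → ψ = 0.4278
Converged at ψ = 0.4278.
Compositions from xᵢ = zᵢ/(1+ψ(Kᵢ−1)), yᵢ = Kᵢxᵢ:
  A: x = 0.2642, y = 0.7661
  B: x = 0.2776, y = 0.1194
  C: x = 0.4582, y = 0.1146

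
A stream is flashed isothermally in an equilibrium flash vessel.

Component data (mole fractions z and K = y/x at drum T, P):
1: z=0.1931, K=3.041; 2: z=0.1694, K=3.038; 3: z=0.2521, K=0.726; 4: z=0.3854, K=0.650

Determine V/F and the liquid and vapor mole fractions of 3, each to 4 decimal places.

Material balance + equilibrium reduce to Σ zᵢ(Kᵢ−1)/(1+V/F(Kᵢ−1)) = 0.
g(0) = ΣzᵢKᵢ − 1 = 0.5354 and g(1) = 1 − Σzᵢ/Kᵢ = -0.0594, so a root lies in (0, 1).
Newton iteration, V/F⁰ = 0.52:
  V/F = 0.5200: g = 0.11335, g' = -0.4514 → V/F = 0.7711
  V/F = 0.7711: g = 0.01505, g' = -0.3468 → V/F = 0.8145
  V/F = 0.8145: g = 0.00023, g' = -0.3367 → V/F = 0.8152
Converged at V/F = 0.8152.
Compositions from xᵢ = zᵢ/(1+V/F(Kᵢ−1)), yᵢ = Kᵢxᵢ:
  1: x = 0.0725, y = 0.2204
  2: x = 0.0637, y = 0.1934
  3: x = 0.3246, y = 0.2357
  4: x = 0.5393, y = 0.3505

V/F = 0.8152, x_3 = 0.3246, y_3 = 0.2357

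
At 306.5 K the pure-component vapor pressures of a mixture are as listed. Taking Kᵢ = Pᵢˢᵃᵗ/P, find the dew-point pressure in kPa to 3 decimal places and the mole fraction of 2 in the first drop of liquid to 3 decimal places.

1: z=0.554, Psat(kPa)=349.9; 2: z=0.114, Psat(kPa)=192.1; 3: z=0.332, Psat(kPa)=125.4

At the dew point ψ → 1, so Σzᵢ/Kᵢ = 1 with Kᵢ = Pᵢˢᵃᵗ/P ⇒ 1/P = Σzᵢ/Pᵢˢᵃᵗ.
1/P = 0.554/349.9 + 0.114/192.1 + 0.332/125.4 = 0.004824 ⇒ P = 207.285 kPa
xᵢ = zᵢP/Pᵢˢᵃᵗ ⇒ x_2 = 0.114·207.285/192.1 = 0.123

Pdew = 207.285 kPa, x_2 = 0.123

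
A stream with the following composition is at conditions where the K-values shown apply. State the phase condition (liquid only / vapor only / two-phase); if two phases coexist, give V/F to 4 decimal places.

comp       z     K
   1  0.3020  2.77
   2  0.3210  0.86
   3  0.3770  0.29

two-phase, V/F = 0.2481

ΣzᵢKᵢ = 1.2219; Σzᵢ/Kᵢ = 1.7823.
Both exceed 1, so a two-phase solution exists.
Newton–Raphson from ψ = 0.66:
  ψ = 0.6600: g = -0.30669, g' = -0.8819 → ψ = 0.3122
  ψ = 0.3122: g = -0.04664, g' = -0.7131 → ψ = 0.2468
  ψ = 0.2468: g = 0.00091, g' = -0.7444 → ψ = 0.2481
Converged at ψ = 0.2481.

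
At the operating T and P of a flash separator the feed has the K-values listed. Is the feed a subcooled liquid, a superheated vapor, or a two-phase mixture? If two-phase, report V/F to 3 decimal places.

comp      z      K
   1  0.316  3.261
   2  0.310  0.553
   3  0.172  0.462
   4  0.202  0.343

ΣzᵢKᵢ = 1.351; Σzᵢ/Kᵢ = 1.619.
Both exceed 1, so a two-phase solution exists.
Material balance + equilibrium reduce to Σ zᵢ(Kᵢ−1)/(1+ψ(Kᵢ−1)) = 0.
Iterate (Newton) starting at ψ = 0.62:
  ψ = 0.620: g = -0.2570, g' = -0.759 → ψ = 0.281
  ψ = 0.281: g = 0.0063, g' = -0.885 → ψ = 0.289
Converged at ψ = 0.289.

two-phase, V/F = 0.289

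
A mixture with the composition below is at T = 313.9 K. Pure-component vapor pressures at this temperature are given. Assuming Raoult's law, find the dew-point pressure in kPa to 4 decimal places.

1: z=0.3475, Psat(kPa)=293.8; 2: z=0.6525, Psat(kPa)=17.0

Pdew = 25.2748 kPa

At the dew point ψ → 1, so Σzᵢ/Kᵢ = 1 with Kᵢ = Pᵢˢᵃᵗ/P ⇒ 1/P = Σzᵢ/Pᵢˢᵃᵗ.
1/P = 0.3475/293.8 + 0.6525/17.0 = 0.0395651 ⇒ P = 25.2748 kPa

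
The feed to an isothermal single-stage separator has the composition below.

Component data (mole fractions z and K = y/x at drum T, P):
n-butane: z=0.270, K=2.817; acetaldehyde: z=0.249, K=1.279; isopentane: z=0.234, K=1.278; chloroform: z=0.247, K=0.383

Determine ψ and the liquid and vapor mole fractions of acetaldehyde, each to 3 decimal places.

ψ = 0.817, x_acetaldehyde = 0.203, y_acetaldehyde = 0.259

Iterate (Newton) starting at ψ = 0.5:
  ψ = 0.500: g = 0.1547, g' = -0.470 → ψ = 0.829
  ψ = 0.829: g = -0.0070, g' = -0.561 → ψ = 0.817
Converged at ψ = 0.817.
Compositions from xᵢ = zᵢ/(1+ψ(Kᵢ−1)), yᵢ = Kᵢxᵢ:
  n-butane: x = 0.109, y = 0.306
  acetaldehyde: x = 0.203, y = 0.259
  isopentane: x = 0.191, y = 0.244
  chloroform: x = 0.498, y = 0.191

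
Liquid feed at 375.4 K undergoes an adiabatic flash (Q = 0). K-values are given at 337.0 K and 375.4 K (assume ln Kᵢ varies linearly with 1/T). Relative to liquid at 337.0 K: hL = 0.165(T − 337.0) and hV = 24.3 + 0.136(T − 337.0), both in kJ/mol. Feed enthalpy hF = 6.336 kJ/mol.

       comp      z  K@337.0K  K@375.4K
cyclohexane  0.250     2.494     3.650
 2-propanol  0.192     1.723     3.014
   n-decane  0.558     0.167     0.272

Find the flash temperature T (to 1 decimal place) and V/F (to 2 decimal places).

T = 349.4 K, V/F = 0.18

Adiabatic flash: solve Rachford–Rice at each trial T, then check hF = ψ·hV(T) + (1−ψ)·hL(T).
  T = 337.0 K: K = (2.494, 1.723, 0.167), RR gives ψ = 0.046, H_out = 1.130 kJ/mol
  T = 375.4 K: K = (3.650, 3.014, 0.272), RR gives ψ = 0.370, H_out = 14.917 kJ/mol
  T = 356.2 K: K = (3.048, 2.313, 0.216), RR gives ψ = 0.237, H_out = 8.789 kJ/mol
  T = 346.6 K: K = (2.765, 2.005, 0.191), RR gives ψ = 0.152, H_out = 5.240 kJ/mol
  T = 351.4 K: K = (2.905, 2.156, 0.203), RR gives ψ = 0.197, H_out = 7.071 kJ/mol
  T = 349.0 K: K = (2.835, 2.079, 0.197), RR gives ψ = 0.175, H_out = 6.171 kJ/mol
Linear interpolation between T = 349.0 (H_out = 6.171) and T = 351.4 (H_out = 7.071) on hF = 6.336 gives T ≈ 349.4 K, at which ψ = 0.18.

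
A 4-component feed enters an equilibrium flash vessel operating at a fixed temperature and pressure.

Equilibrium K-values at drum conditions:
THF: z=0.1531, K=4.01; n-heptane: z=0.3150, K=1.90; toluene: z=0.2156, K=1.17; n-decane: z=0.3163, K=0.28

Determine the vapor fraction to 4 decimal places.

ψ = 0.5754

Let ψ = V/F and solve Σ zᵢ(Kᵢ−1)/(1+ψ(Kᵢ−1)) = 0.
Feasibility: ΣzᵢKᵢ = 1.5532, Σzᵢ/Kᵢ = 1.5179 — both > 1, two phases present.
Iterate (Newton) starting at ψ = 0.41:
  ψ = 0.4100: g = 0.12450, g' = -0.7496 → ψ = 0.5761
  ψ = 0.5761: g = -0.00051, g' = -0.7802 → ψ = 0.5754
Converged at ψ = 0.5754.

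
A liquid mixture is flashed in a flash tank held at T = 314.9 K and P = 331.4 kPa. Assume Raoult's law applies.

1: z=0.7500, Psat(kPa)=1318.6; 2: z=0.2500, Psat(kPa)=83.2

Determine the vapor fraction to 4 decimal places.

Raoult's law: Kᵢ = Pᵢˢᵃᵗ/P = Pᵢˢᵃᵗ/331.4.
  K_1 = 1318.6/331.4 = 3.978877, K_2 = 83.2/331.4 = 0.251056
Binary case is linear: z₁(K₁−1)(1+ψ(K₂−1)) + z₂(K₂−1)(1+ψ(K₁−1)) = 0
⇒ ψ = [z₁(K₁−1)+z₂(K₂−1)] / [−(K₁−1)(K₂−1)] = 2.04692/2.23101 = 0.9175

ψ = 0.9175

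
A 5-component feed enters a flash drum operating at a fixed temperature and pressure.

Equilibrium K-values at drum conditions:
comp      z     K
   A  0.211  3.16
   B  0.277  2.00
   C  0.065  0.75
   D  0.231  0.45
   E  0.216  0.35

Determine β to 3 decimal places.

β = 0.503

Let β = V/F and solve Σ zᵢ(Kᵢ−1)/(1+β(Kᵢ−1)) = 0.
Check two-phase: ΣzᵢKᵢ = 1.449 > 1 and Σzᵢ/Kᵢ = 1.422 > 1, so g(0) = 0.449 > 0 and g(1) = -0.422 < 0.
Newton iteration, β⁰ = 0.56:
  β = 0.560: g = -0.0394, g' = -0.692 → β = 0.503
Converged at β = 0.503.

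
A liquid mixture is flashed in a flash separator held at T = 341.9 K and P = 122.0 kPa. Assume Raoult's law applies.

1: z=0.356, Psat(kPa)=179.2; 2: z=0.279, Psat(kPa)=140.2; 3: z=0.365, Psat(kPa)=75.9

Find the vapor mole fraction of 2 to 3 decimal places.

Raoult's law: Kᵢ = Pᵢˢᵃᵗ/P = Pᵢˢᵃᵗ/122.0.
  K_1 = 179.2/122.0 = 1.46885, K_2 = 140.2/122.0 = 1.14918, K_3 = 75.9/122.0 = 0.62213
Material balance + equilibrium reduce to Σ zᵢ(Kᵢ−1)/(1+V/F(Kᵢ−1)) = 0.
Check two-phase: ΣzᵢKᵢ = 1.071 > 1 and Σzᵢ/Kᵢ = 1.072 > 1, so g(0) = 0.071 > 0 and g(1) = -0.072 < 0.
Iterate (Newton) starting at V/F = 0.55:
  V/F = 0.550: g = -0.0029, g' = -0.138 → V/F = 0.529
Converged at V/F = 0.529.
Compositions from xᵢ = zᵢ/(1+V/F(Kᵢ−1)), yᵢ = Kᵢxᵢ:
  1: x = 0.285, y = 0.419
  2: x = 0.259, y = 0.297
  3: x = 0.456, y = 0.284

y_2 = 0.297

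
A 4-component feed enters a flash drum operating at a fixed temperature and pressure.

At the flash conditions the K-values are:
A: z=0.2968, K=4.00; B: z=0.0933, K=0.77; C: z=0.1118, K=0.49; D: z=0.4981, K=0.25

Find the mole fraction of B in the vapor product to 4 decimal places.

Material balance + equilibrium reduce to Σ zᵢ(Kᵢ−1)/(1+ψ(Kᵢ−1)) = 0.
Feasibility: ΣzᵢKᵢ = 1.4383, Σzᵢ/Kᵢ = 2.4159 — both > 1, two phases present.
Newton iteration, ψ⁰ = 0.63:
  ψ = 0.6300: g = -0.50921, g' = -1.3966 → ψ = 0.2654
  ψ = 0.2654: g = -0.05950, g' = -1.3092 → ψ = 0.2200
  ψ = 0.2200: g = 0.00223, g' = -1.4137 → ψ = 0.2215
Converged at ψ = 0.2215.
Compositions from xᵢ = zᵢ/(1+ψ(Kᵢ−1)), yᵢ = Kᵢxᵢ:
  A: x = 0.1783, y = 0.7132
  B: x = 0.0983, y = 0.0757
  C: x = 0.1260, y = 0.0618
  D: x = 0.5973, y = 0.1493

y_B = 0.0757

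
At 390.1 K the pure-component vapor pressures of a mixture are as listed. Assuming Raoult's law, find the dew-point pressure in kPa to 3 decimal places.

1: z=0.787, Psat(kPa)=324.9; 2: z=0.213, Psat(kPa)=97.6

At the dew point ψ → 1, so Σzᵢ/Kᵢ = 1 with Kᵢ = Pᵢˢᵃᵗ/P ⇒ 1/P = Σzᵢ/Pᵢˢᵃᵗ.
1/P = 0.787/324.9 + 0.213/97.6 = 0.004605 ⇒ P = 217.171 kPa

Pdew = 217.171 kPa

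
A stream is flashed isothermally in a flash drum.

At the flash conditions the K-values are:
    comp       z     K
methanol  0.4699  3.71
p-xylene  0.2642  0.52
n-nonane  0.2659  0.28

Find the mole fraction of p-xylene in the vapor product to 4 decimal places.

Material balance + equilibrium reduce to Σ zᵢ(Kᵢ−1)/(1+β(Kᵢ−1)) = 0.
Check two-phase: ΣzᵢKᵢ = 1.9552 > 1 and Σzᵢ/Kᵢ = 1.5844 > 1, so g(0) = 0.9552 > 0 and g(1) = -0.5844 < 0.
Iterate (Newton) starting at β = 0.7:
  β = 0.7000: g = -0.13740, g' = -1.1096 → β = 0.5762
  β = 0.5762: g = -0.00531, g' = -1.0449 → β = 0.5711
Converged at β = 0.5711.
Compositions from xᵢ = zᵢ/(1+β(Kᵢ−1)), yᵢ = Kᵢxᵢ:
  methanol: x = 0.1844, y = 0.6843
  p-xylene: x = 0.3640, y = 0.1893
  n-nonane: x = 0.4516, y = 0.1264

y_p-xylene = 0.1893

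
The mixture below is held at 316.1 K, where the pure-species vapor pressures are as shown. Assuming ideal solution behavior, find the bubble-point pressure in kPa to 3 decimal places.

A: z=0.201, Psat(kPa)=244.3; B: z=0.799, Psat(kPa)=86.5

At the bubble point ψ → 0, so ΣzᵢKᵢ = 1 with Kᵢ = Pᵢˢᵃᵗ/P ⇒ P = ΣzᵢPᵢˢᵃᵗ.
P = 0.201·244.3 + 0.799·86.5 = 118.218 kPa

Pbub = 118.218 kPa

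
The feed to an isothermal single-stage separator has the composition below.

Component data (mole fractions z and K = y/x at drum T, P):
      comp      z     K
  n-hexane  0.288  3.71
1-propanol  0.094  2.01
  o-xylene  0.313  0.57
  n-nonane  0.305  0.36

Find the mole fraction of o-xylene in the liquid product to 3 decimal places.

x_o-xylene = 0.382

Rachford–Rice: g(β) = Σ zᵢ(Kᵢ−1)/(1+β(Kᵢ−1)) = 0.
Check two-phase: ΣzᵢKᵢ = 1.546 > 1 and Σzᵢ/Kᵢ = 1.521 > 1, so g(0) = 0.546 > 0 and g(1) = -0.521 < 0.
Newton iteration, β⁰ = 0.58:
  β = 0.580: g = -0.1264, g' = -0.777 → β = 0.417
  β = 0.417: g = 0.0028, g' = -0.832 → β = 0.421
Converged at β = 0.421.
Compositions from xᵢ = zᵢ/(1+β(Kᵢ−1)), yᵢ = Kᵢxᵢ:
  n-hexane: x = 0.135, y = 0.499
  1-propanol: x = 0.066, y = 0.133
  o-xylene: x = 0.382, y = 0.218
  n-nonane: x = 0.417, y = 0.150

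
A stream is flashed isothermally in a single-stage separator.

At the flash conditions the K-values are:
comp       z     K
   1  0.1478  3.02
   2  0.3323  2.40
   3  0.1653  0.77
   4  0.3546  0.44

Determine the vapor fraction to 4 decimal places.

ψ = 0.6772

Let ψ = V/F and solve Σ zᵢ(Kᵢ−1)/(1+ψ(Kᵢ−1)) = 0.
Check two-phase: ΣzᵢKᵢ = 1.5272 > 1 and Σzᵢ/Kᵢ = 1.2080 > 1, so g(0) = 0.5272 > 0 and g(1) = -0.2080 < 0.
Newton iteration, ψ⁰ = 0.6:
  ψ = 0.6000: g = 0.04464, g' = -0.5796 → ψ = 0.6770
  ψ = 0.6770: g = 0.00008, g' = -0.5800 → ψ = 0.6772
Converged at ψ = 0.6772.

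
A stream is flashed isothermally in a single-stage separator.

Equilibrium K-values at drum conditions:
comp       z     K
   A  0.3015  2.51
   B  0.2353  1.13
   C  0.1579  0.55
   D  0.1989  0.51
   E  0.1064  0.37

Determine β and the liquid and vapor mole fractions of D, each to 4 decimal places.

Newton iteration, β⁰ = 0.5:
  β = 0.5000: g = -0.03050, g' = -0.4537 → β = 0.4328
  β = 0.4328: g = 0.00020, g' = -0.4611 → β = 0.4332
Converged at β = 0.4332.
Compositions from xᵢ = zᵢ/(1+β(Kᵢ−1)), yᵢ = Kᵢxᵢ:
  A: x = 0.1823, y = 0.4575
  B: x = 0.2228, y = 0.2517
  C: x = 0.1961, y = 0.1079
  D: x = 0.2525, y = 0.1288
  E: x = 0.1463, y = 0.0541

β = 0.4332, x_D = 0.2525, y_D = 0.1288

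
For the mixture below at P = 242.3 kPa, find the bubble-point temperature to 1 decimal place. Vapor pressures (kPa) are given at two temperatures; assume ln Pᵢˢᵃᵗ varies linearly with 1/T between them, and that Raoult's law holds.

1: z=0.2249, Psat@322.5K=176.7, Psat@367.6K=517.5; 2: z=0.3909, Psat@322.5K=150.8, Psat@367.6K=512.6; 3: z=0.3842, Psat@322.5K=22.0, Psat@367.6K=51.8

T = 353.4 K

Bubble-point temperature: ΣzᵢPᵢˢᵃᵗ(T) = P. Interpolate ln Pᵢˢᵃᵗ = aᵢ + bᵢ/T.
  T = 322.5 K: ΣzᵢPᵢˢᵃᵗ = 107.14 kPa
  T = 367.6 K: ΣzᵢPᵢˢᵃᵗ = 336.66 kPa
  T = 345.1 K: ΣzᵢPᵢˢᵃᵗ = 197.14 kPa
  T = 356.4 K: ΣzᵢPᵢˢᵃᵗ = 260.04 kPa
  T = 350.8 K: ΣzᵢPᵢˢᵃᵗ = 227.18 kPa
  T = 353.6 K: ΣzᵢPᵢˢᵃᵗ = 243.18 kPa
Interpolating between 350.8 K and 353.6 K gives T ≈ 353.4 K.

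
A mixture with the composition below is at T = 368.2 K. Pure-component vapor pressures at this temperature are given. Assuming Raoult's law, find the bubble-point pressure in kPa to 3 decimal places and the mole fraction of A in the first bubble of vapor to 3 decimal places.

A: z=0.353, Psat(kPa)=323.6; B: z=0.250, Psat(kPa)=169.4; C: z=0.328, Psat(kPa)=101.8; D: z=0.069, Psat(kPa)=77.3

Pbub = 195.305 kPa, y_A = 0.585

At the bubble point ψ → 0, so ΣzᵢKᵢ = 1 with Kᵢ = Pᵢˢᵃᵗ/P ⇒ P = ΣzᵢPᵢˢᵃᵗ.
P = 0.353·323.6 + 0.250·169.4 + 0.328·101.8 + 0.069·77.3 = 195.305 kPa
yᵢ = zᵢPᵢˢᵃᵗ/P ⇒ y_A = 0.353·323.6/195.305 = 0.585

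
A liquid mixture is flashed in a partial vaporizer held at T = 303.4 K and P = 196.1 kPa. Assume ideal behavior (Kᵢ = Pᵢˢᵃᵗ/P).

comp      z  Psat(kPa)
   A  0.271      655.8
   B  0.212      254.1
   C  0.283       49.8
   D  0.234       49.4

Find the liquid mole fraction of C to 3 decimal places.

Raoult's law: Kᵢ = Pᵢˢᵃᵗ/P = Pᵢˢᵃᵗ/196.1.
  K_A = 655.8/196.1 = 3.34421, K_B = 254.1/196.1 = 1.29577, K_C = 49.8/196.1 = 0.25395, K_D = 49.4/196.1 = 0.25191
Newton iteration, ψ⁰ = 0.6:
  ψ = 0.600: g = -0.3826, g' = -1.218 → ψ = 0.286
  ψ = 0.286: g = -0.0528, g' = -1.016 → ψ = 0.234
  ψ = 0.234: g = 0.0011, g' = -1.061 → ψ = 0.235
Converged at ψ = 0.235.
Compositions from xᵢ = zᵢ/(1+ψ(Kᵢ−1)), yᵢ = Kᵢxᵢ:
  A: x = 0.175, y = 0.584
  B: x = 0.198, y = 0.257
  C: x = 0.343, y = 0.087
  D: x = 0.284, y = 0.072

x_C = 0.343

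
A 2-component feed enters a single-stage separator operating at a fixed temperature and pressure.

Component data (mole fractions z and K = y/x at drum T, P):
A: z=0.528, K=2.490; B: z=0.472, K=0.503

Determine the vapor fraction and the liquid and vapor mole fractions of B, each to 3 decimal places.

ψ = 0.746, x_B = 0.750, y_B = 0.377

Binary case is linear: z₁(K₁−1)(1+ψ(K₂−1)) + z₂(K₂−1)(1+ψ(K₁−1)) = 0
⇒ ψ = [z₁(K₁−1)+z₂(K₂−1)] / [−(K₁−1)(K₂−1)] = 0.5521/0.7405 = 0.746
Compositions from xᵢ = zᵢ/(1+ψ(Kᵢ−1)), yᵢ = Kᵢxᵢ:
  A: x = 0.250, y = 0.623
  B: x = 0.750, y = 0.377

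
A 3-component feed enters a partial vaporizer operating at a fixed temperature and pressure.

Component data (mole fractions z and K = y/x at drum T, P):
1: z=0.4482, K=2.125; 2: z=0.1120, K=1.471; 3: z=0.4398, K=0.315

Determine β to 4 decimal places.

β = 0.3661

Rachford–Rice: g(β) = Σ zᵢ(Kᵢ−1)/(1+β(Kᵢ−1)) = 0.
g(0) = ΣzᵢKᵢ − 1 = 0.2557 and g(1) = 1 − Σzᵢ/Kᵢ = -0.6832, so a root lies in (0, 1).
Iterate (Newton) starting at β = 0.58:
  β = 0.5800: g = -0.15329, g' = -0.7912 → β = 0.3862
  β = 0.3862: g = -0.01352, g' = -0.6750 → β = 0.3662
  β = 0.3662: g = -0.00005, g' = -0.6703 → β = 0.3661
Converged at β = 0.3661.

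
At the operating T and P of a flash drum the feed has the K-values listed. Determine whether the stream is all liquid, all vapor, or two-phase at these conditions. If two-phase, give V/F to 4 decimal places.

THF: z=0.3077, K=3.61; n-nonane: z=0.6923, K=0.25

ΣzᵢKᵢ = 1.2839; Σzᵢ/Kᵢ = 2.8544.
Both exceed 1, so a two-phase solution exists.
Iterate (Newton) starting at ψ = 0.5:
  ψ = 0.5000: g = -0.48234, g' = -1.3914 → ψ = 0.1533
  ψ = 0.1533: g = -0.01316, g' = -1.5663 → ψ = 0.1449
  ψ = 0.1449: g = 0.00011, g' = -1.5936 → ψ = 0.1450
Converged at ψ = 0.1450.

two-phase, V/F = 0.1450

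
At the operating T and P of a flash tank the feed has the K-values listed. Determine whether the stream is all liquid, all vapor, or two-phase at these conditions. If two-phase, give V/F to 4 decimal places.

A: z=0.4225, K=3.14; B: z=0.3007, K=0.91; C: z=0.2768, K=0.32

ΣzᵢKᵢ = 1.6889; Σzᵢ/Kᵢ = 1.3300.
Both exceed 1, so a two-phase solution exists.
Iterate (Newton) starting at ψ = 0.5:
  ψ = 0.5000: g = 0.12326, g' = -0.7481 → ψ = 0.6648
  ψ = 0.6648: g = 0.00092, g' = -0.7587 → ψ = 0.6660
Converged at ψ = 0.6660.

two-phase, V/F = 0.6660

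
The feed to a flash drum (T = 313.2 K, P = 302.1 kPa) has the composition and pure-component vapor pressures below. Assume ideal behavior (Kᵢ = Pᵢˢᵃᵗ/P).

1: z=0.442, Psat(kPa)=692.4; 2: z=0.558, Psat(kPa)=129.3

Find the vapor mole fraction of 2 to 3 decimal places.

y_2 = 0.297

Raoult's law: Kᵢ = Pᵢˢᵃᵗ/P = Pᵢˢᵃᵗ/302.1.
  K_1 = 692.4/302.1 = 2.29196, K_2 = 129.3/302.1 = 0.42800
Material balance + equilibrium reduce to Σ zᵢ(Kᵢ−1)/(1+ψ(Kᵢ−1)) = 0.
g(0) = ΣzᵢKᵢ − 1 = 0.252 and g(1) = 1 − Σzᵢ/Kᵢ = -0.497, so a root lies in (0, 1).
Binary case is linear: z₁(K₁−1)(1+ψ(K₂−1)) + z₂(K₂−1)(1+ψ(K₁−1)) = 0
⇒ ψ = [z₁(K₁−1)+z₂(K₂−1)] / [−(K₁−1)(K₂−1)] = 0.2519/0.7390 = 0.341
Compositions from xᵢ = zᵢ/(1+ψ(Kᵢ−1)), yᵢ = Kᵢxᵢ:
  1: x = 0.307, y = 0.703
  2: x = 0.693, y = 0.297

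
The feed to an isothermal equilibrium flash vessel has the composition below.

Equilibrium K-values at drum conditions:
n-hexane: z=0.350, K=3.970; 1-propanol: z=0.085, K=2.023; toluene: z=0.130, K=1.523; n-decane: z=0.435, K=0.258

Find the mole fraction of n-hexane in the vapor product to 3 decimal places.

Newton–Raphson from ψ = 0.5:
  ψ = 0.500: g = 0.0166, g' = -1.167 → ψ = 0.514
Converged at ψ = 0.514.
Compositions from xᵢ = zᵢ/(1+ψ(Kᵢ−1)), yᵢ = Kᵢxᵢ:
  n-hexane: x = 0.138, y = 0.550
  1-propanol: x = 0.056, y = 0.113
  toluene: x = 0.102, y = 0.156
  n-decane: x = 0.703, y = 0.181

y_n-hexane = 0.550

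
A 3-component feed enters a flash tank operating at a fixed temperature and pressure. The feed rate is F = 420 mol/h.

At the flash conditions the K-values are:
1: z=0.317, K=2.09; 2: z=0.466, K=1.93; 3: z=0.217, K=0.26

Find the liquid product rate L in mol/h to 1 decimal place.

L = 67.5 mol/h

Newton iteration, β⁰ = 0.5:
  β = 0.500: g = 0.2646, g' = -0.645 → β = 0.910
  β = 0.910: g = -0.0838, g' = -1.328 → β = 0.847
  β = 0.847: g = -0.0083, g' = -1.082 → β = 0.839
Converged at β = 0.839.
Then V = β·F = 0.8394·420 = 352.5 mol/h and L = F − V = 67.5 mol/h.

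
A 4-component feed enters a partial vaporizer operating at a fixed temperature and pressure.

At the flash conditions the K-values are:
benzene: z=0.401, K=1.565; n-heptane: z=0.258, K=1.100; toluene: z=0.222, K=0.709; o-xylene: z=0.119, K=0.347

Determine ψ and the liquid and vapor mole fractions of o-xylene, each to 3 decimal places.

Rachford–Rice: g(ψ) = Σ zᵢ(Kᵢ−1)/(1+ψ(Kᵢ−1)) = 0.
Check two-phase: ΣzᵢKᵢ = 1.110 > 1 and Σzᵢ/Kᵢ = 1.147 > 1, so g(0) = 0.110 > 0 and g(1) = -0.147 < 0.
Newton–Raphson from ψ = 0.52:
  ψ = 0.520: g = 0.0059, g' = -0.221 → ψ = 0.546
Converged at ψ = 0.546.
Compositions from xᵢ = zᵢ/(1+ψ(Kᵢ−1)), yᵢ = Kᵢxᵢ:
  benzene: x = 0.306, y = 0.480
  n-heptane: x = 0.245, y = 0.269
  toluene: x = 0.264, y = 0.187
  o-xylene: x = 0.185, y = 0.064

ψ = 0.546, x_o-xylene = 0.185, y_o-xylene = 0.064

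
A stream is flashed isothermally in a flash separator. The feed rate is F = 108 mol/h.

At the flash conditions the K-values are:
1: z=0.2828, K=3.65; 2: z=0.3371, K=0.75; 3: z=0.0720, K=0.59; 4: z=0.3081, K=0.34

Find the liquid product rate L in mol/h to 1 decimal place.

L = 70.5 mol/h

Material balance + equilibrium reduce to Σ zᵢ(Kᵢ−1)/(1+β(Kᵢ−1)) = 0.
Check two-phase: ΣzᵢKᵢ = 1.4323 > 1 and Σzᵢ/Kᵢ = 1.5552 > 1, so g(0) = 0.4323 > 0 and g(1) = -0.5552 < 0.
Newton–Raphson from β = 0.39:
  β = 0.3900: g = -0.03381, g' = -0.7667 → β = 0.3459
  β = 0.3459: g = 0.00086, g' = -0.8077 → β = 0.3470
Converged at β = 0.3470.
Then V = β·F = 0.3470·108 = 37.5 mol/h and L = F − V = 70.5 mol/h.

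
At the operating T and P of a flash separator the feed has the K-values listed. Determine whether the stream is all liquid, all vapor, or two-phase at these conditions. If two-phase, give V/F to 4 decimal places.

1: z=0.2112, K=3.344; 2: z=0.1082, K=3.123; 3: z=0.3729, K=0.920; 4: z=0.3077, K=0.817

all vapor

ΣzᵢKᵢ = 1.6386; Σzᵢ/Kᵢ = 0.8798.
Since Σzᵢ/Kᵢ < 1 the mixture is above its dew point — single vapor phase.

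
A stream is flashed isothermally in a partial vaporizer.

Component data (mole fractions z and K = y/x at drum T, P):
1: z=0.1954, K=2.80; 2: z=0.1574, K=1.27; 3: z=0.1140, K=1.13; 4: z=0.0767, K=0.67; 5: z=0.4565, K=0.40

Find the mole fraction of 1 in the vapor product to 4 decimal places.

Rachford–Rice: g(ψ) = Σ zᵢ(Kᵢ−1)/(1+ψ(Kᵢ−1)) = 0.
g(0) = ΣzᵢKᵢ − 1 = 0.1098 and g(1) = 1 − Σzᵢ/Kᵢ = -0.5503, so a root lies in (0, 1).
Iterate (Newton) starting at ψ = 0.5:
  ψ = 0.5000: g = -0.18512, g' = -0.5333 → ψ = 0.1529
  ψ = 0.1529: g = 0.00293, g' = -0.6102 → ψ = 0.1577
Converged at ψ = 0.1577.
Compositions from xᵢ = zᵢ/(1+ψ(Kᵢ−1)), yᵢ = Kᵢxᵢ:
  1: x = 0.1522, y = 0.4261
  2: x = 0.1510, y = 0.1917
  3: x = 0.1117, y = 0.1262
  4: x = 0.0809, y = 0.0542
  5: x = 0.5042, y = 0.2017

y_1 = 0.4261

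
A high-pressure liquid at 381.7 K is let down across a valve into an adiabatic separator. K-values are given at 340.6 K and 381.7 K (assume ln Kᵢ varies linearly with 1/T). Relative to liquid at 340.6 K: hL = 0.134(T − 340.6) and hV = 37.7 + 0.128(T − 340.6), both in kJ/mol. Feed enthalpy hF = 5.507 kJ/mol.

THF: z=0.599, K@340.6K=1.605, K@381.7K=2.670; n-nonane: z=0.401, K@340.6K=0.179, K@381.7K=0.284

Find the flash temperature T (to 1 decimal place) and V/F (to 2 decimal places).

Adiabatic flash: solve Rachford–Rice at each trial T, then check hF = ψ·hV(T) + (1−ψ)·hL(T).
  T = 340.6 K: K = (1.605, 0.179), RR gives ψ = 0.067, H_out = 2.518 kJ/mol
  T = 381.7 K: K = (2.670, 0.284), RR gives ψ = 0.596, H_out = 27.847 kJ/mol
  T = 361.1 K: K = (2.099, 0.228), RR gives ψ = 0.411, H_out = 18.204 kJ/mol
  T = 350.9 K: K = (1.844, 0.203), RR gives ψ = 0.276, H_out = 11.783 kJ/mol
  T = 345.8 K: K = (1.723, 0.191), RR gives ψ = 0.186, H_out = 7.699 kJ/mol
  T = 343.2 K: K = (1.664, 0.185), RR gives ψ = 0.131, H_out = 5.267 kJ/mol
  T = 344.5 K: K = (1.693, 0.188), RR gives ψ = 0.159, H_out = 6.518 kJ/mol
Linear interpolation between T = 343.2 (H_out = 5.267) and T = 344.5 (H_out = 6.518) on hF = 5.507 gives T ≈ 343.4 K, at which ψ = 0.14.

T = 343.4 K, V/F = 0.14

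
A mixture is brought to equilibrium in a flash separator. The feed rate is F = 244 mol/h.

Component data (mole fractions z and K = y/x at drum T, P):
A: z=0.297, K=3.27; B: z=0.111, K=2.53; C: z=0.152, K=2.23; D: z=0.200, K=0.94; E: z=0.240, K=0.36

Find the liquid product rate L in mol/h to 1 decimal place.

L = 22.4 mol/h

Let ψ = V/F and solve Σ zᵢ(Kᵢ−1)/(1+ψ(Kᵢ−1)) = 0.
g(0) = ΣzᵢKᵢ − 1 = 0.865 and g(1) = 1 − Σzᵢ/Kᵢ = -0.082, so a root lies in (0, 1).
Newton–Raphson from ψ = 0.58:
  ψ = 0.580: g = 0.2334, g' = -0.686 → ψ = 0.920
  ψ = 0.920: g = -0.0100, g' = -0.839 → ψ = 0.908
Converged at ψ = 0.908.
Then V = ψ·F = 0.9083·244 = 221.6 mol/h and L = F − V = 22.4 mol/h.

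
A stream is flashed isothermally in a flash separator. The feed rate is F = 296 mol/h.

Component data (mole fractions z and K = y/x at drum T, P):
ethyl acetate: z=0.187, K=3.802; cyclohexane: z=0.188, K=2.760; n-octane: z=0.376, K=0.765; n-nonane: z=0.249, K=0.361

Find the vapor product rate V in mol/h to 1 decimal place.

Newton–Raphson from ψ = 0.5:
  ψ = 0.500: g = 0.0603, g' = -0.666 → ψ = 0.591
  ψ = 0.591: g = 0.0015, g' = -0.639 → ψ = 0.593
Converged at ψ = 0.593.
Then V = ψ·F = 0.5929·296 = 175.5 mol/h and L = F − V = 120.5 mol/h.

V = 175.5 mol/h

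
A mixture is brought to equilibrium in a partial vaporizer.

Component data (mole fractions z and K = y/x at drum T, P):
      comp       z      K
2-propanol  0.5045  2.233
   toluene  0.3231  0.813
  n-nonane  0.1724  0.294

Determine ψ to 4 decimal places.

ψ = 0.7405

Material balance + equilibrium reduce to Σ zᵢ(Kᵢ−1)/(1+ψ(Kᵢ−1)) = 0.
Feasibility: ΣzᵢKᵢ = 1.4399, Σzᵢ/Kᵢ = 1.2097 — both > 1, two phases present.
Newton iteration, ψ⁰ = 0.5:
  ψ = 0.5000: g = 0.13004, g' = -0.5125 → ψ = 0.7537
  ψ = 0.7537: g = -0.00806, g' = -0.6139 → ψ = 0.7406
  ψ = 0.7406: g = -0.00008, g' = -0.6022 → ψ = 0.7405
Converged at ψ = 0.7405.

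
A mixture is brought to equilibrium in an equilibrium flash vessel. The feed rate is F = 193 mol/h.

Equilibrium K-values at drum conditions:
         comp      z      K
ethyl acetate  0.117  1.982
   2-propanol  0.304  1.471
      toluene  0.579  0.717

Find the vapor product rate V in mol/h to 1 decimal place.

V = 99.1 mol/h

Material balance + equilibrium reduce to Σ zᵢ(Kᵢ−1)/(1+β(Kᵢ−1)) = 0.
Check two-phase: ΣzᵢKᵢ = 1.094 > 1 and Σzᵢ/Kᵢ = 1.073 > 1, so g(0) = 0.094 > 0 and g(1) = -0.073 < 0.
Newton iteration, β⁰ = 0.39:
  β = 0.390: g = 0.0199, g' = -0.166 → β = 0.510
  β = 0.510: g = 0.0005, g' = -0.157 → β = 0.513
Converged at β = 0.513.
Then V = β·F = 0.5132·193 = 99.1 mol/h and L = F − V = 93.9 mol/h.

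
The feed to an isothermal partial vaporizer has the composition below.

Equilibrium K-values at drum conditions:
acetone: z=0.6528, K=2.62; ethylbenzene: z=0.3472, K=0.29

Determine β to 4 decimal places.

Material balance + equilibrium reduce to Σ zᵢ(Kᵢ−1)/(1+β(Kᵢ−1)) = 0.
Feasibility: ΣzᵢKᵢ = 1.8110, Σzᵢ/Kᵢ = 1.4464 — both > 1, two phases present.
Newton iteration, β⁰ = 0.5:
  β = 0.5000: g = 0.20208, g' = -0.9436 → β = 0.7142
  β = 0.7142: g = -0.00978, g' = -1.0885 → β = 0.7052
  β = 0.7052: g = -0.00006, g' = -1.0752 → β = 0.7051
Converged at β = 0.7051.

β = 0.7051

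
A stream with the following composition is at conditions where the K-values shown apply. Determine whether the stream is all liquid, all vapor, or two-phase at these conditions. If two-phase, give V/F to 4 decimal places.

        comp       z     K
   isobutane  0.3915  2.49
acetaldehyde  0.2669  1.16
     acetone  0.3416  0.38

ΣzᵢKᵢ = 1.4142; Σzᵢ/Kᵢ = 1.2863.
Both exceed 1, so a two-phase solution exists.
Newton iteration, ψ⁰ = 0.5:
  ψ = 0.5000: g = 0.06689, g' = -0.5671 → ψ = 0.6179
  ψ = 0.6179: g = -0.00076, g' = -0.5863 → ψ = 0.6166
Converged at ψ = 0.6166.

two-phase, V/F = 0.6166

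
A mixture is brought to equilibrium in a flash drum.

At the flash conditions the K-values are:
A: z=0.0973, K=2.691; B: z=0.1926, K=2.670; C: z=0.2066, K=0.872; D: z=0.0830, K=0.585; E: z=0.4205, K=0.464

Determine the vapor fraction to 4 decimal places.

ψ = 0.2787

Newton iteration, ψ⁰ = 0.36:
  ψ = 0.3600: g = -0.04434, g' = -0.5260 → ψ = 0.2757
  ψ = 0.2757: g = 0.00169, g' = -0.5695 → ψ = 0.2786
Converged at ψ = 0.2787.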